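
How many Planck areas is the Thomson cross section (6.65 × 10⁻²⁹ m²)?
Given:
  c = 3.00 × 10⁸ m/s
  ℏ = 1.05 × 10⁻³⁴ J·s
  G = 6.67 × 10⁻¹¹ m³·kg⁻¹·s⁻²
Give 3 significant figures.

Planck area: A_P = ℏG/c³ = 2.59 × 10⁻⁷⁰ m².
6.65 × 10⁻²⁹ / 2.59 × 10⁻⁷⁰ = 2.56 × 10⁴¹

2.56 × 10⁴¹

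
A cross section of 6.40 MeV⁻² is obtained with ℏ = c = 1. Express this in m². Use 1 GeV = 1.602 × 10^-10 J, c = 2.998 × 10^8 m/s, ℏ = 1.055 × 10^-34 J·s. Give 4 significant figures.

Area is [L]² = [E]⁻²·(ℏc)²; restore (ℏc)².
1 GeV⁻² → (ℏc)² × (1 GeV in J)⁻² = 3.898 × 10^-32 m².
Convert the energy scale: 6.40 MeV⁻² = 6.40 × 10^6 GeV⁻².
Result: 6.40 × 10^6 × 3.898 × 10^-32 = 2.495 × 10^-25 m².

2.495 × 10^-25 m²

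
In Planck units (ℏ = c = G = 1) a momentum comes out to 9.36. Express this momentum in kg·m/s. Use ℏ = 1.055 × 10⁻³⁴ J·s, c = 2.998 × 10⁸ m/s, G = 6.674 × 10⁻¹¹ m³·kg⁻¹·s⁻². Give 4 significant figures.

One Planck momentum: p_P = √(ℏc³/G) = 6.527 kg·m/s.
9.36 × 6.527 kg·m/s = 61.09 kg·m/s

61.09 kg·m/s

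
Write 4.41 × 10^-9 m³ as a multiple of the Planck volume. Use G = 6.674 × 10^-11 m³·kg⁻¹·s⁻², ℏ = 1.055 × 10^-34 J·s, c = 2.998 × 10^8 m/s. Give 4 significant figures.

1.044 × 10^96

Planck volume: V_P = (ℏG/c³)^(3/2) = 4.224 × 10^-105 m³.
4.41 × 10^-9 / 4.224 × 10^-105 = 1.044 × 10^96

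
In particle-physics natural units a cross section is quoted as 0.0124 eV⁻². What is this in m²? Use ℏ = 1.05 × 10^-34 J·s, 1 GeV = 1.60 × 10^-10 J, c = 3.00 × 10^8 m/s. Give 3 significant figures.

Area is [L]² = [E]⁻²·(ℏc)²; restore (ℏc)².
1 GeV⁻² → (ℏc)² × (1 GeV in J)⁻² = 3.88 × 10^-32 m².
Convert the energy scale: 0.0124 eV⁻² = 1.24 × 10^16 GeV⁻².
Result: 1.24 × 10^16 × 3.88 × 10^-32 = 4.81 × 10^-16 m².

4.81 × 10^-16 m²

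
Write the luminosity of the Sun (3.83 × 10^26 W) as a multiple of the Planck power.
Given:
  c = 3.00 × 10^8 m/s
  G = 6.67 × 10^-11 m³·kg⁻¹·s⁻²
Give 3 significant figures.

Planck power: P_P = c⁵/G = 3.64 × 10^52 W.
3.83 × 10^26 / 3.64 × 10^52 = 1.05 × 10^-26

1.05 × 10^-26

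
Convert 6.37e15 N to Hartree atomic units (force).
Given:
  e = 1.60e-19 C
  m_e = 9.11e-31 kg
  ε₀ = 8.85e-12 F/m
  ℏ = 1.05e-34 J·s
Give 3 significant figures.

7.65e22

atomic unit of force: F_au = E_h/a₀ = m_e²e⁶/((4πε₀)³ℏ⁴) = 8.33e-8 N.
6.37e15 / 8.33e-8 = 7.65e22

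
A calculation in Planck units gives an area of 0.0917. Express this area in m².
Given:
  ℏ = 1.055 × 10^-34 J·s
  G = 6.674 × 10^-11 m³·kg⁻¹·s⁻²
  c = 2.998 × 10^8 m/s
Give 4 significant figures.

One Planck area: A_P = ℏG/c³ = 2.613 × 10^-70 m².
0.0917 × 2.613 × 10^-70 m² = 2.396 × 10^-71 m²

2.396 × 10^-71 m²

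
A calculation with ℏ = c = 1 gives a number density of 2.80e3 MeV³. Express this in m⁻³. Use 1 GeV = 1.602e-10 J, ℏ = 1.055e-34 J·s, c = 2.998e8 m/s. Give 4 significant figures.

Number density is [L]⁻³ = [E]³/(ℏc)³.
1 GeV³ → 1/(ℏc)³ × (1 GeV in J)³ = 1.299e47 m⁻³.
Convert the energy scale: 2.80e3 MeV³ = 2.80e-6 GeV³.
Result: 2.80e-6 × 1.299e47 = 3.638e41 m⁻³.

3.638e41 m⁻³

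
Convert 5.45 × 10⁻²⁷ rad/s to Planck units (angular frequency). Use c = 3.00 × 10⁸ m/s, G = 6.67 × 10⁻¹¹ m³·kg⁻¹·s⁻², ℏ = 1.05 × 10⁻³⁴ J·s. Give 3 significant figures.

Planck angular frequency: ω_P = √(c⁵/(ℏG)) = 1.86 × 10⁴³ rad/s.
5.45 × 10⁻²⁷ / 1.86 × 10⁴³ = 2.93 × 10⁻⁷⁰

2.93 × 10⁻⁷⁰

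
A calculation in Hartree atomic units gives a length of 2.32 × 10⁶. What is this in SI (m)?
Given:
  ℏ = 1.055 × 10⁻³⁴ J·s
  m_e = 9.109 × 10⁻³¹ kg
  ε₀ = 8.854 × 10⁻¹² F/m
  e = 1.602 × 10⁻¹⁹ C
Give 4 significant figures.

1.229 × 10⁻⁴ m

One Bohr radius: a₀ = 4πε₀ℏ²/(m_e e²) = 5.297 × 10⁻¹¹ m.
2.32 × 10⁶ × 5.297 × 10⁻¹¹ m = 1.229 × 10⁻⁴ m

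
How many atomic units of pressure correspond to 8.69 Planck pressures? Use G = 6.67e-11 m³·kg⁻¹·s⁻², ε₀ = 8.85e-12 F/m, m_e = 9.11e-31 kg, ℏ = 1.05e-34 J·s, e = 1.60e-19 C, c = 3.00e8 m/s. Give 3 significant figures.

Planck pressure: p_P = c⁷/(ℏG²) = 4.68e113 Pa
atomic unit of pressure: P_au = E_h/a₀³ = m_e⁴e¹⁰/((4πε₀)⁵ℏ⁸) = 3.01e13 Pa
8.69 × 4.68e113 / 3.01e13 = 1.35e101

1.35e101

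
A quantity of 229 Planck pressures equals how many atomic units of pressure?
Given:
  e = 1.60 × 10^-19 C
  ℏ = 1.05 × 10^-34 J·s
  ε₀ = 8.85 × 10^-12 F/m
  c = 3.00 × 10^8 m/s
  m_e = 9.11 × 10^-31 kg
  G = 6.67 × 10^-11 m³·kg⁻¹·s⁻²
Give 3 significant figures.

3.56 × 10^102

Planck pressure: p_P = c⁷/(ℏG²) = 4.68 × 10^113 Pa
atomic unit of pressure: P_au = E_h/a₀³ = m_e⁴e¹⁰/((4πε₀)⁵ℏ⁸) = 3.01 × 10^13 Pa
229 × 4.68 × 10^113 / 3.01 × 10^13 = 3.56 × 10^102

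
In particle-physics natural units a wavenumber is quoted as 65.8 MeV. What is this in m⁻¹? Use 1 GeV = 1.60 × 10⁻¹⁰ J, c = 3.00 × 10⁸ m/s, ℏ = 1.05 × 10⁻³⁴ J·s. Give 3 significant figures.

3.34 × 10¹⁴ m⁻¹

Inverse length is [E]/(ℏc).
1 GeV → 1/(ℏc) × (1 GeV in J) = 5.08 × 10¹⁵ m⁻¹.
Convert the energy scale: 65.8 MeV = 0.0658 GeV.
Result: 0.0658 × 5.08 × 10¹⁵ = 3.34 × 10¹⁴ m⁻¹.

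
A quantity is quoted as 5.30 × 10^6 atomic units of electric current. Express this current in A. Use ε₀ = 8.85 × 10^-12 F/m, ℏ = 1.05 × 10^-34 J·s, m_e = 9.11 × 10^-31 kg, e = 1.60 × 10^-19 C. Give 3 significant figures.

3.54 × 10^4 A

One atomic unit of electric current: I_au = e E_h/ℏ = m_e e⁵/((4πε₀)²ℏ³) = 6.67 × 10^-3 A.
5.30 × 10^6 × 6.67 × 10^-3 A = 3.54 × 10^4 A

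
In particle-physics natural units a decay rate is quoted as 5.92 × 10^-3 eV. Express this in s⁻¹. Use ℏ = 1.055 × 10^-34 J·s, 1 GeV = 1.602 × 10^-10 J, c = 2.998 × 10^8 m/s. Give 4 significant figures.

A rate is [E]/ℏ; divide by ℏ.
1 GeV → 1/ℏ × (1 GeV in J) = 1.518 × 10^24 s⁻¹.
Convert the energy scale: 5.92 × 10^-3 eV = 5.92 × 10^-12 GeV.
Result: 5.92 × 10^-12 × 1.518 × 10^24 = 8.989 × 10^12 s⁻¹.

8.989 × 10^12 s⁻¹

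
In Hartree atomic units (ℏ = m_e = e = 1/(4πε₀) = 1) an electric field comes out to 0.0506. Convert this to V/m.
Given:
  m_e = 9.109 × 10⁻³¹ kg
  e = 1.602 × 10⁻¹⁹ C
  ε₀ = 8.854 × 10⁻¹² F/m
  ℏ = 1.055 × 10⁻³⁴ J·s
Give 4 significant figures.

One atomic unit of electric field: E_au = E_h/(e a₀) = m_e²e⁵/((4πε₀)³ℏ⁴) = 5.131 × 10¹¹ V/m.
0.0506 × 5.131 × 10¹¹ V/m = 2.596 × 10¹⁰ V/m

2.596 × 10¹⁰ V/m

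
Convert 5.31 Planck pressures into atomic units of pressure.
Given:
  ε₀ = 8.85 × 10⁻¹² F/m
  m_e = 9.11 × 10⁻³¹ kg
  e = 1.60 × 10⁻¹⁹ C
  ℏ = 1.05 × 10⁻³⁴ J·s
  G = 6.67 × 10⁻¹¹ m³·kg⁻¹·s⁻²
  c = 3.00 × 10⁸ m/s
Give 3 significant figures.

Planck pressure: p_P = c⁷/(ℏG²) = 4.68 × 10¹¹³ Pa
atomic unit of pressure: P_au = E_h/a₀³ = m_e⁴e¹⁰/((4πε₀)⁵ℏ⁸) = 3.01 × 10¹³ Pa
5.31 × 4.68 × 10¹¹³ / 3.01 × 10¹³ = 8.25 × 10¹⁰⁰

8.25 × 10¹⁰⁰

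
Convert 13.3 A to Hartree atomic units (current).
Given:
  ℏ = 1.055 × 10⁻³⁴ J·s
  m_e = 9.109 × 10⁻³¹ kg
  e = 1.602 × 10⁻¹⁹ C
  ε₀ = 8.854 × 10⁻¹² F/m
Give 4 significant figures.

atomic unit of electric current: I_au = e E_h/ℏ = m_e e⁵/((4πε₀)²ℏ³) = 6.612 × 10⁻³ A.
13.3 / 6.612 × 10⁻³ = 2.012 × 10³

2.012 × 10³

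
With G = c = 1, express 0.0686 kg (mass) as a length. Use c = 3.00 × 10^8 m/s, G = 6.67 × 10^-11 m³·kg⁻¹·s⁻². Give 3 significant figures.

In G = c = 1 units mass has dimensions of length; the conversion factor is G/c².
0.0686 kg × (G/c²) = 5.08 × 10^-29 m

5.08 × 10^-29 m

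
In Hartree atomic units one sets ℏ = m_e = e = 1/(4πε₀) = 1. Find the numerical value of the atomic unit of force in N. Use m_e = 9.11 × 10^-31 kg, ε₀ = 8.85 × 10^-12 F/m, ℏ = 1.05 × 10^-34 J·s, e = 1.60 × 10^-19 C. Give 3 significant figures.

8.33 × 10^-8 N

F_au = E_h/a₀ = m_e²e⁶/((4πε₀)³ℏ⁴)
E_h = 4.38 × 10^-18 J
a₀ = 5.26 × 10^-11 m
E_h/a₀ = 8.33 × 10^-8 N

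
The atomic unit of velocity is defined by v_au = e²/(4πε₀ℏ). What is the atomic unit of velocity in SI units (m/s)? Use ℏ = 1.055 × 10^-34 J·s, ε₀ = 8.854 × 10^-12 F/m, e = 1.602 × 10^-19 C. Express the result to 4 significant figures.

2.186 × 10^6 m/s

v_au = e²/(4πε₀ℏ)
  = 2.566 × 10^-38 / 1.174 × 10^-44
  = 2.186 × 10^6 m/s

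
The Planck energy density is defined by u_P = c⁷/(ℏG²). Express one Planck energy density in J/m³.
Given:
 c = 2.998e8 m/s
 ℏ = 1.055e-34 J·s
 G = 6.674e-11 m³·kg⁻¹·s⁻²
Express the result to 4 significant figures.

4.632e113 J/m³

u_P = c⁷/(ℏG²)
  = 2.177e59 / 4.699e-55
  = 4.632e113 J/m³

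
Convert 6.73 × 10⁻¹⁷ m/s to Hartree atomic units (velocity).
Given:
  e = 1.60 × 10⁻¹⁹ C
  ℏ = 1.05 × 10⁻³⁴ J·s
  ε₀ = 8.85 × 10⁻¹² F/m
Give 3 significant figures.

3.07 × 10⁻²³

atomic unit of velocity: v_au = e²/(4πε₀ℏ) = 2.19 × 10⁶ m/s.
6.73 × 10⁻¹⁷ / 2.19 × 10⁶ = 3.07 × 10⁻²³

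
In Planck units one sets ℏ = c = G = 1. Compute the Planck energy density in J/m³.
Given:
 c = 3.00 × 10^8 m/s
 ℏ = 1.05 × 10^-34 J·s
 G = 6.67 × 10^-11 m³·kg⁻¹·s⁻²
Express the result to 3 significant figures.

u_P = c⁷/(ℏG²)
  = 2.19 × 10^59 / 4.67 × 10^-55
  = 4.68 × 10^113 J/m³

4.68 × 10^113 J/m³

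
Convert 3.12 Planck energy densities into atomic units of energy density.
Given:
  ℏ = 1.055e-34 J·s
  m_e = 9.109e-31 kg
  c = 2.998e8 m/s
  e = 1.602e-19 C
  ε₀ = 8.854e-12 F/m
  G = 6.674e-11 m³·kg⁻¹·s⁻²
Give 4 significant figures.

Planck energy density: u_P = c⁷/(ℏG²) = 4.632e113 J/m³
atomic unit of energy density: u_au = E_h/a₀³ = m_e⁴e¹⁰/((4πε₀)⁵ℏ⁸) = 2.929e13 J/m³
3.12 × 4.632e113 / 2.929e13 = 4.934e100

4.934e100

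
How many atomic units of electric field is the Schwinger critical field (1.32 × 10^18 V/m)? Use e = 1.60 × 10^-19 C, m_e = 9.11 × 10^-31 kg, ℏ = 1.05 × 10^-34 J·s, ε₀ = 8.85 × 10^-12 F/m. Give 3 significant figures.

2.54 × 10^6

atomic unit of electric field: E_au = E_h/(e a₀) = m_e²e⁵/((4πε₀)³ℏ⁴) = 5.20 × 10^11 V/m.
1.32 × 10^18 / 5.20 × 10^11 = 2.54 × 10^6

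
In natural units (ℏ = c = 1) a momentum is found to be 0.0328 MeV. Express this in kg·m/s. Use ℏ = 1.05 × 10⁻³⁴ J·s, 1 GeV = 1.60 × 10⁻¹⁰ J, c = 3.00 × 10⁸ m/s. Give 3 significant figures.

1.75 × 10⁻²³ kg·m/s

Momentum is [E]/c; divide by c.
1 GeV → 1/c × (1 GeV in J) = 5.33 × 10⁻¹⁹ kg·m/s.
Convert the energy scale: 0.0328 MeV = 3.28 × 10⁻⁵ GeV.
Result: 3.28 × 10⁻⁵ × 5.33 × 10⁻¹⁹ = 1.75 × 10⁻²³ kg·m/s.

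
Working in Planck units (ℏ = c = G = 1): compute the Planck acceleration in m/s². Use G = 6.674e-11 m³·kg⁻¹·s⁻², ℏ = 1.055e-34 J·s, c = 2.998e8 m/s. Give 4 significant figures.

The unique combination of the constants set to 1 with dimensions of acceleration is a_P = √(c⁷/(ℏG)).
  = √(3.092e103)
  = 5.560e51 m/s²

5.560e51 m/s²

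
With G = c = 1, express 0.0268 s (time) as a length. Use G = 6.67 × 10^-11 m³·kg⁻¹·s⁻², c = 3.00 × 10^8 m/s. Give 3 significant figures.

Time → length via c.
0.0268 s × (c) = 8.04 × 10^6 m

8.04 × 10^6 m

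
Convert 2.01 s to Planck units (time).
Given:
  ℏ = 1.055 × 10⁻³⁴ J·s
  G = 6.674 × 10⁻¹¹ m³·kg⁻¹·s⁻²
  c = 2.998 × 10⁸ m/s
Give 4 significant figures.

Planck time: t_P = √(ℏG/c⁵) = 5.392 × 10⁻⁴⁴ s.
2.01 / 5.392 × 10⁻⁴⁴ = 3.728 × 10⁴³

3.728 × 10⁴³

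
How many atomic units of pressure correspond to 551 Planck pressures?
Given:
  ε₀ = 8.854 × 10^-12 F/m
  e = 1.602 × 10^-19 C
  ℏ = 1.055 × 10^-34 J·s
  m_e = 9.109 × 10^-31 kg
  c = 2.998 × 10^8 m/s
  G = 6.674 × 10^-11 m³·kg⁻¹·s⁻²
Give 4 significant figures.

8.714 × 10^102

Planck pressure: p_P = c⁷/(ℏG²) = 4.632 × 10^113 Pa
atomic unit of pressure: P_au = E_h/a₀³ = m_e⁴e¹⁰/((4πε₀)⁵ℏ⁸) = 2.929 × 10^13 Pa
551 × 4.632 × 10^113 / 2.929 × 10^13 = 8.714 × 10^102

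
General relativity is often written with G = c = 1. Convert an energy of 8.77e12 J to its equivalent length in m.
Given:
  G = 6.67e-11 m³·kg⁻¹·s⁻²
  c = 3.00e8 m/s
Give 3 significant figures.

Energy → length via G/c⁴.
8.77e12 J × (G/c⁴) = 7.22e-32 m

7.22e-32 m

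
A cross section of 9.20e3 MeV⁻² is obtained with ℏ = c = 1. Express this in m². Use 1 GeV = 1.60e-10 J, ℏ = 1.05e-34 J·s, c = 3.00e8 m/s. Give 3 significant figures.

3.57e-22 m²

Area is [L]² = [E]⁻²·(ℏc)²; restore (ℏc)².
1 GeV⁻² → (ℏc)² × (1 GeV in J)⁻² = 3.88e-32 m².
Convert the energy scale: 9.20e3 MeV⁻² = 9.20e9 GeV⁻².
Result: 9.20e9 × 3.88e-32 = 3.57e-22 m².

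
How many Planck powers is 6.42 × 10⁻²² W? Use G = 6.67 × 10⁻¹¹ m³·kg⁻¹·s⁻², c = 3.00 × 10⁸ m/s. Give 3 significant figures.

1.76 × 10⁻⁷⁴

Planck power: P_P = c⁵/G = 3.64 × 10⁵² W.
6.42 × 10⁻²² / 3.64 × 10⁵² = 1.76 × 10⁻⁷⁴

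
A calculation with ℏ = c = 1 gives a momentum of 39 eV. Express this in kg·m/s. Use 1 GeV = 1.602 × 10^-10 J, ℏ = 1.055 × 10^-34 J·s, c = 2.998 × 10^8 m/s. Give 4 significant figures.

2.084 × 10^-26 kg·m/s

Momentum is [E]/c; divide by c.
1 GeV → 1/c × (1 GeV in J) = 5.344 × 10^-19 kg·m/s.
Convert the energy scale: 39 eV = 3.90 × 10^-8 GeV.
Result: 3.90 × 10^-8 × 5.344 × 10^-19 = 2.084 × 10^-26 kg·m/s.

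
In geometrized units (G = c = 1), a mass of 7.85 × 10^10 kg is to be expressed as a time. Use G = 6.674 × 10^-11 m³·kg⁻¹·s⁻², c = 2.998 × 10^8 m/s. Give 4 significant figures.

1.944 × 10^-25 s

Mass → time via G/c³.
7.85 × 10^10 kg × (G/c³) = 1.944 × 10^-25 s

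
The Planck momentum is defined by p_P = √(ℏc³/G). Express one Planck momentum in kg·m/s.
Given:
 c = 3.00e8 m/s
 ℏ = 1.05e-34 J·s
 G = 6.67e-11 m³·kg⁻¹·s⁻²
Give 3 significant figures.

6.52 kg·m/s

p_P = √(ℏc³/G)
  = √(42.5)
  = 6.52 kg·m/s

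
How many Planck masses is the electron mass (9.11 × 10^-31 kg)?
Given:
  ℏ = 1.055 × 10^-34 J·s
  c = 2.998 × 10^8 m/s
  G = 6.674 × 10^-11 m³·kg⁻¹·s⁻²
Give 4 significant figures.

4.185 × 10^-23

Planck mass: m_P = √(ℏc/G) = 2.177 × 10^-8 kg.
9.11 × 10^-31 / 2.177 × 10^-8 = 4.185 × 10^-23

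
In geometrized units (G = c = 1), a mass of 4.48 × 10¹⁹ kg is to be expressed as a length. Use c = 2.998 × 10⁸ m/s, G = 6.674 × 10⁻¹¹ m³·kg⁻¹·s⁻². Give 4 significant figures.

3.327 × 10⁻⁸ m

In G = c = 1 units mass has dimensions of length; the conversion factor is G/c².
4.48 × 10¹⁹ kg × (G/c²) = 3.327 × 10⁻⁸ m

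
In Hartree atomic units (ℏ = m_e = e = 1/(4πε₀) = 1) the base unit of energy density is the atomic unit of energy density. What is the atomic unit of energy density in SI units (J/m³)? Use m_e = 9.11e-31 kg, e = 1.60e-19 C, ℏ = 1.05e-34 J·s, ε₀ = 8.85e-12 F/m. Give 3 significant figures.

u_au = E_h/a₀³ = m_e⁴e¹⁰/((4πε₀)⁵ℏ⁸)
E_h = 4.38e-18 J
a₀ = 5.26e-11 m
E_h/a₀³ = 3.01e13 J/m³

3.01e13 J/m³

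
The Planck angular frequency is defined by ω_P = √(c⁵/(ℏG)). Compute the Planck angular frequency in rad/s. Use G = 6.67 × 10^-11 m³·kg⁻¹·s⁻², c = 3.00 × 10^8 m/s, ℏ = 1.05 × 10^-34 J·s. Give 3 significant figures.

1.86 × 10^43 rad/s

ω_P = √(c⁵/(ℏG))
  = √(3.47 × 10^86)
  = 1.86 × 10^43 rad/s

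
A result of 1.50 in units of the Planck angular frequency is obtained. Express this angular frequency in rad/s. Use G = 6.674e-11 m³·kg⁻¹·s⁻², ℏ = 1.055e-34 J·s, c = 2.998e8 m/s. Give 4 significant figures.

2.782e43 rad/s

One Planck angular frequency: ω_P = √(c⁵/(ℏG)) = 1.855e43 rad/s.
1.50 × 1.855e43 rad/s = 2.782e43 rad/s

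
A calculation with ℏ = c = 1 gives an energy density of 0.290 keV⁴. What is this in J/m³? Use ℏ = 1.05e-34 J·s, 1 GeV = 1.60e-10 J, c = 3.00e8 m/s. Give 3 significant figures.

[E]/[L]³ = [E]⁴/(ℏc)³; restore (ℏc)⁻³.
1 GeV⁴ → 1/(ℏc)³ × (1 GeV in J)⁴ = 2.10e37 J/m³.
Convert the energy scale: 0.290 keV⁴ = 2.90e-25 GeV⁴.
Result: 2.90e-25 × 2.10e37 = 6.08e12 J/m³.

6.08e12 J/m³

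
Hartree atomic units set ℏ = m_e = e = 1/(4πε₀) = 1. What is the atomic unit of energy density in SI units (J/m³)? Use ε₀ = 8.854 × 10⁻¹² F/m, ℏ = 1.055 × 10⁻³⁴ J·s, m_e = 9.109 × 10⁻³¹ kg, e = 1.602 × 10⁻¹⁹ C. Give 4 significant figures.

From ℏ = m_e = e = 1/(4πε₀) = 1 the energy density scale is u_au = E_h/a₀³ = m_e⁴e¹⁰/((4πε₀)⁵ℏ⁸).
E_h = 4.354 × 10⁻¹⁸ J
a₀ = 5.297 × 10⁻¹¹ m
E_h/a₀³ = 2.929 × 10¹³ J/m³

2.929 × 10¹³ J/m³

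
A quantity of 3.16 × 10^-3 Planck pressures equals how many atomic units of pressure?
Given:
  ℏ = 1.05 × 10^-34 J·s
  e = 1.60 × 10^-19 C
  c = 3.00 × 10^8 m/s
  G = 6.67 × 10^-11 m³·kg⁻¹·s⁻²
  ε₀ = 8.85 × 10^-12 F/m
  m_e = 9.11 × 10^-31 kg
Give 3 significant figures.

Planck pressure: p_P = c⁷/(ℏG²) = 4.68 × 10^113 Pa
atomic unit of pressure: P_au = E_h/a₀³ = m_e⁴e¹⁰/((4πε₀)⁵ℏ⁸) = 3.01 × 10^13 Pa
3.16 × 10^-3 × 4.68 × 10^113 / 3.01 × 10^13 = 4.91 × 10^97

4.91 × 10^97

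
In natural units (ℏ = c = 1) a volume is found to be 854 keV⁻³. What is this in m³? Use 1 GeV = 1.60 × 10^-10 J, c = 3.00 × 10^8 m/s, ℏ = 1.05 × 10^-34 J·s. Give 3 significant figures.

6.52 × 10^-27 m³

Volume is [L]³ = [E]⁻³·(ℏc)³.
1 GeV⁻³ → (ℏc)³ × (1 GeV in J)⁻³ = 7.63 × 10^-48 m³.
Convert the energy scale: 854 keV⁻³ = 8.54 × 10^20 GeV⁻³.
Result: 8.54 × 10^20 × 7.63 × 10^-48 = 6.52 × 10^-27 m³.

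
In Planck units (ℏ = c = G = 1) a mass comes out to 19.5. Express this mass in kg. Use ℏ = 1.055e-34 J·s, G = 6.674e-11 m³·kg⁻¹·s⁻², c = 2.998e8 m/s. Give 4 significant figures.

4.245e-7 kg

One Planck mass: m_P = √(ℏc/G) = 2.177e-8 kg.
19.5 × 2.177e-8 kg = 4.245e-7 kg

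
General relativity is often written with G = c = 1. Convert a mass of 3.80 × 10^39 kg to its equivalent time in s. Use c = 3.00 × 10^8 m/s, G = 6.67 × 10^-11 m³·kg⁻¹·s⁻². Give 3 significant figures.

9.39 × 10^3 s

Mass → time via G/c³.
3.80 × 10^39 kg × (G/c³) = 9.39 × 10^3 s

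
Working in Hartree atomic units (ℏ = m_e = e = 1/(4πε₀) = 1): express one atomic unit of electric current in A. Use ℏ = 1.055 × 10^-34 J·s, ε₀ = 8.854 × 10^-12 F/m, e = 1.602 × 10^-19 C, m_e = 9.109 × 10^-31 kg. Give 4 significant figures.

Dimensional analysis gives I_au = e E_h/ℏ = m_e e⁵/((4πε₀)²ℏ³).
E_h = 4.354 × 10^-18 J
e·E_h/ℏ = 6.612 × 10^-3 A

6.612 × 10^-3 A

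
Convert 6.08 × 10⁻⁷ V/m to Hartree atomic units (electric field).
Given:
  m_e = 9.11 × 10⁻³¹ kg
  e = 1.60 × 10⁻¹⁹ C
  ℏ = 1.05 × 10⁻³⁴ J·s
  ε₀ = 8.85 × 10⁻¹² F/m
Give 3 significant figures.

1.17 × 10⁻¹⁸

atomic unit of electric field: E_au = E_h/(e a₀) = m_e²e⁵/((4πε₀)³ℏ⁴) = 5.20 × 10¹¹ V/m.
6.08 × 10⁻⁷ / 5.20 × 10¹¹ = 1.17 × 10⁻¹⁸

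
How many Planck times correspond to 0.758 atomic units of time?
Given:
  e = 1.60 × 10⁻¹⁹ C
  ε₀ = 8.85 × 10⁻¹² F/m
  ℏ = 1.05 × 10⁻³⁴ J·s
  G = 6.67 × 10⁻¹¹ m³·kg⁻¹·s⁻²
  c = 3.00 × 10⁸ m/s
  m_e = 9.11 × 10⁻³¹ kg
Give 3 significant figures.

atomic unit of time: τ_au = (4πε₀)²ℏ³/(m_e e⁴) = 2.40 × 10⁻¹⁷ s
Planck time: t_P = √(ℏG/c⁵) = 5.37 × 10⁻⁴⁴ s
0.758 × 2.40 × 10⁻¹⁷ / 5.37 × 10⁻⁴⁴ = 3.39 × 10²⁶

3.39 × 10²⁶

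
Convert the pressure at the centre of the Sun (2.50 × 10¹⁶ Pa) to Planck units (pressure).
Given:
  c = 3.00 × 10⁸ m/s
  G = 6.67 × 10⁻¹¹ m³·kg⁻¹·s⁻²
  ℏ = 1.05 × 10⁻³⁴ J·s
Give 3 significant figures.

5.34 × 10⁻⁹⁸

Planck pressure: p_P = c⁷/(ℏG²) = 4.68 × 10¹¹³ Pa.
2.50 × 10¹⁶ / 4.68 × 10¹¹³ = 5.34 × 10⁻⁹⁸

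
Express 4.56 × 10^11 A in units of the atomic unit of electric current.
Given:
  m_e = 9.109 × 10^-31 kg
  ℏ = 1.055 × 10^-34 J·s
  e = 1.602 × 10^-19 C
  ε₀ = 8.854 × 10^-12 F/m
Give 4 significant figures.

6.897 × 10^13

atomic unit of electric current: I_au = e E_h/ℏ = m_e e⁵/((4πε₀)²ℏ³) = 6.612 × 10^-3 A.
4.56 × 10^11 / 6.612 × 10^-3 = 6.897 × 10^13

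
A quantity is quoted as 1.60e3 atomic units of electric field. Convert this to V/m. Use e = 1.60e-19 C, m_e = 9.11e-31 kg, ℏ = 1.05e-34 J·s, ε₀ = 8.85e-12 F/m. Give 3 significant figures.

8.33e14 V/m

One atomic unit of electric field: E_au = E_h/(e a₀) = m_e²e⁵/((4πε₀)³ℏ⁴) = 5.20e11 V/m.
1.60e3 × 5.20e11 V/m = 8.33e14 V/m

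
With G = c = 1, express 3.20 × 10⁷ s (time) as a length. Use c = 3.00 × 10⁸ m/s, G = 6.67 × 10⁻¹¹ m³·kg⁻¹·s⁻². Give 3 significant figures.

9.60 × 10¹⁵ m

Time → length via c.
3.20 × 10⁷ s × (c) = 9.60 × 10¹⁵ m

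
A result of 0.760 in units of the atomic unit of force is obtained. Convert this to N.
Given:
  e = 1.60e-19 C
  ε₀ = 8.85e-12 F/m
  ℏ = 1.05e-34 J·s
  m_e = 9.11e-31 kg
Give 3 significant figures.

One atomic unit of force: F_au = E_h/a₀ = m_e²e⁶/((4πε₀)³ℏ⁴) = 8.33e-8 N.
0.760 × 8.33e-8 N = 6.33e-8 N

6.33e-8 N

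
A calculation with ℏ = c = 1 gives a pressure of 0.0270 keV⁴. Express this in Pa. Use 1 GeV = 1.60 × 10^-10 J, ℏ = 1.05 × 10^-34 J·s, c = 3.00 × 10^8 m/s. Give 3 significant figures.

5.66 × 10^11 Pa

Pressure is [E]/[L]³ = [E]⁴/(ℏc)³.
1 GeV⁴ → 1/(ℏc)³ × (1 GeV in J)⁴ = 2.10 × 10^37 Pa.
Convert the energy scale: 0.0270 keV⁴ = 2.70 × 10^-26 GeV⁴.
Result: 2.70 × 10^-26 × 2.10 × 10^37 = 5.66 × 10^11 Pa.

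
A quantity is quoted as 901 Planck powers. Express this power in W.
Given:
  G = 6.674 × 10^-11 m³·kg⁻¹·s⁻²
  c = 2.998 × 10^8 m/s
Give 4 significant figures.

3.270 × 10^55 W

One Planck power: P_P = c⁵/G = 3.629 × 10^52 W.
901 × 3.629 × 10^52 W = 3.270 × 10^55 W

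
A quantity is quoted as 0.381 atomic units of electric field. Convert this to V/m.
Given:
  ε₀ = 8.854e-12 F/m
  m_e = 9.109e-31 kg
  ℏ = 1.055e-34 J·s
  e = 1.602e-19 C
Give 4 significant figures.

One atomic unit of electric field: E_au = E_h/(e a₀) = m_e²e⁵/((4πε₀)³ℏ⁴) = 5.131e11 V/m.
0.381 × 5.131e11 V/m = 1.955e11 V/m

1.955e11 V/m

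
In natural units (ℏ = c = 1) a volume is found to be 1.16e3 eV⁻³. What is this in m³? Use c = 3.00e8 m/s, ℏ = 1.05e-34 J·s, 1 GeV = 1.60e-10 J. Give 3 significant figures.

8.85e-18 m³

Volume is [L]³ = [E]⁻³·(ℏc)³.
1 GeV⁻³ → (ℏc)³ × (1 GeV in J)⁻³ = 7.63e-48 m³.
Convert the energy scale: 1.16e3 eV⁻³ = 1.16e30 GeV⁻³.
Result: 1.16e30 × 7.63e-48 = 8.85e-18 m³.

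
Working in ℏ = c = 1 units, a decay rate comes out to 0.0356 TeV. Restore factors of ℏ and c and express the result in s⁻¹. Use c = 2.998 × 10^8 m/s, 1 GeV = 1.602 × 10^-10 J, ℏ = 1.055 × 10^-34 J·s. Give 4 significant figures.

5.406 × 10^25 s⁻¹

A rate is [E]/ℏ; divide by ℏ.
1 GeV → 1/ℏ × (1 GeV in J) = 1.518 × 10^24 s⁻¹.
Convert the energy scale: 0.0356 TeV = 35.6 GeV.
Result: 35.6 × 1.518 × 10^24 = 5.406 × 10^25 s⁻¹.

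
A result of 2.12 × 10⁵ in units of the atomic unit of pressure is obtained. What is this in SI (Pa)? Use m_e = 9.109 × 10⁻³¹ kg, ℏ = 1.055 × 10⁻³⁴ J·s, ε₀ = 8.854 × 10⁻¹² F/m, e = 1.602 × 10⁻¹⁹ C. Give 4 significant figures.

One atomic unit of pressure: P_au = E_h/a₀³ = m_e⁴e¹⁰/((4πε₀)⁵ℏ⁸) = 2.929 × 10¹³ Pa.
2.12 × 10⁵ × 2.929 × 10¹³ Pa = 6.210 × 10¹⁸ Pa

6.210 × 10¹⁸ Pa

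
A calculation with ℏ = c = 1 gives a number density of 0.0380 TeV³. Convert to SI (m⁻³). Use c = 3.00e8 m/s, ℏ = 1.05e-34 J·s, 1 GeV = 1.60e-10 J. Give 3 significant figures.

4.98e54 m⁻³

Number density is [L]⁻³ = [E]³/(ℏc)³.
1 GeV³ → 1/(ℏc)³ × (1 GeV in J)³ = 1.31e47 m⁻³.
Convert the energy scale: 0.0380 TeV³ = 3.80e7 GeV³.
Result: 3.80e7 × 1.31e47 = 4.98e54 m⁻³.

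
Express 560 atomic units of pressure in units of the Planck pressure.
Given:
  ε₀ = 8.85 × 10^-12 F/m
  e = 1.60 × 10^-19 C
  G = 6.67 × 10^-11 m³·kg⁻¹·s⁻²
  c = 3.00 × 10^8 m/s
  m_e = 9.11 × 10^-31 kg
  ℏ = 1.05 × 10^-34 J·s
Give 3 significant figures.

atomic unit of pressure: P_au = E_h/a₀³ = m_e⁴e¹⁰/((4πε₀)⁵ℏ⁸) = 3.01 × 10^13 Pa
Planck pressure: p_P = c⁷/(ℏG²) = 4.68 × 10^113 Pa
560 × 3.01 × 10^13 / 4.68 × 10^113 = 3.60 × 10^-98

3.60 × 10^-98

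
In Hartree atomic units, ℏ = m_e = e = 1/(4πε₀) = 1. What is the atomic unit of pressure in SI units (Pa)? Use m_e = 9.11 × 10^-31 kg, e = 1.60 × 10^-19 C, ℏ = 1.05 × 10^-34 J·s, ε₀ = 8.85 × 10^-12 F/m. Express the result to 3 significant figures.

From ℏ = m_e = e = 1/(4πε₀) = 1 the pressure scale is P_au = E_h/a₀³ = m_e⁴e¹⁰/((4πε₀)⁵ℏ⁸).
E_h = 4.38 × 10^-18 J
a₀ = 5.26 × 10^-11 m
E_h/a₀³ = 3.01 × 10^13 Pa

3.01 × 10^13 Pa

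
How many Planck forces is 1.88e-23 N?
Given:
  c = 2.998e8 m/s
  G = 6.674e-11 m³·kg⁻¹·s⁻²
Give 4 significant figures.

Planck force: F_P = c⁴/G = 1.210e44 N.
1.88e-23 / 1.210e44 = 1.553e-67

1.553e-67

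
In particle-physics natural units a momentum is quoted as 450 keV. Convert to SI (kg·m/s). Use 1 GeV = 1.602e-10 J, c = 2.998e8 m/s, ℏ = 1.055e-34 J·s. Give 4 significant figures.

2.405e-22 kg·m/s

Momentum is [E]/c; divide by c.
1 GeV → 1/c × (1 GeV in J) = 5.344e-19 kg·m/s.
Convert the energy scale: 450 keV = 4.50e-4 GeV.
Result: 4.50e-4 × 5.344e-19 = 2.405e-22 kg·m/s.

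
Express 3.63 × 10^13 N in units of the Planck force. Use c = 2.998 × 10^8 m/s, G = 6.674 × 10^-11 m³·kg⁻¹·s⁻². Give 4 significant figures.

2.999 × 10^-31

Planck force: F_P = c⁴/G = 1.210 × 10^44 N.
3.63 × 10^13 / 1.210 × 10^44 = 2.999 × 10^-31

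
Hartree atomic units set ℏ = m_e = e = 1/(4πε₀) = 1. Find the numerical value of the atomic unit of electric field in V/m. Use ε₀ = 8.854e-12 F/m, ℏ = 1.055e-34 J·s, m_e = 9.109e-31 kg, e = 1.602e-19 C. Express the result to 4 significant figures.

Dimensional analysis gives E_au = E_h/(e a₀) = m_e²e⁵/((4πε₀)³ℏ⁴).
E_h = 4.354e-18 J
a₀ = 5.297e-11 m
E_h/(e·a₀) = 5.131e11 V/m

5.131e11 V/m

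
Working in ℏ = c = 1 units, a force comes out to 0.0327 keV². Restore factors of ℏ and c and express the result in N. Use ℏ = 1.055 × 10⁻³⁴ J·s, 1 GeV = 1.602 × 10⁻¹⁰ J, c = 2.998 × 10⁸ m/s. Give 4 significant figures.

2.653 × 10⁻⁸ N

Force is [E]/[L] = [E]²/(ℏc); restore (ℏc)⁻¹.
1 GeV² → 1/(ℏc) × (1 GeV in J)² = 8.114 × 10⁵ N.
Convert the energy scale: 0.0327 keV² = 3.27 × 10⁻¹⁴ GeV².
Result: 3.27 × 10⁻¹⁴ × 8.114 × 10⁵ = 2.653 × 10⁻⁸ N.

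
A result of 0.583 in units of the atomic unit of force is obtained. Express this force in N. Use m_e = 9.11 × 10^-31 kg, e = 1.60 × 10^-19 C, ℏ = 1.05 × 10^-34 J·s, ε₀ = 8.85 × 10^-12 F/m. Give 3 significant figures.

4.86 × 10^-8 N

One atomic unit of force: F_au = E_h/a₀ = m_e²e⁶/((4πε₀)³ℏ⁴) = 8.33 × 10^-8 N.
0.583 × 8.33 × 10^-8 N = 4.86 × 10^-8 N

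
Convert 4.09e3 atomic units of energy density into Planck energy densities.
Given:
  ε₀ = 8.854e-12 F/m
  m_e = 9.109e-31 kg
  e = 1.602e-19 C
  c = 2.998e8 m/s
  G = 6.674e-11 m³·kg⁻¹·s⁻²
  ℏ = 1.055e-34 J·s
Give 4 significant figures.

atomic unit of energy density: u_au = E_h/a₀³ = m_e⁴e¹⁰/((4πε₀)⁵ℏ⁸) = 2.929e13 J/m³
Planck energy density: u_P = c⁷/(ℏG²) = 4.632e113 J/m³
4.09e3 × 2.929e13 / 4.632e113 = 2.586e-97

2.586e-97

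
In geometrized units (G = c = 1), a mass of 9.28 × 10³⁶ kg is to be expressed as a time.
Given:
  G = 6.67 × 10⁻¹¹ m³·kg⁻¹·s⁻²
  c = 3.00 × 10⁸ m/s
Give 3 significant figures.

Mass → time via G/c³.
9.28 × 10³⁶ kg × (G/c³) = 22.9 s

22.9 s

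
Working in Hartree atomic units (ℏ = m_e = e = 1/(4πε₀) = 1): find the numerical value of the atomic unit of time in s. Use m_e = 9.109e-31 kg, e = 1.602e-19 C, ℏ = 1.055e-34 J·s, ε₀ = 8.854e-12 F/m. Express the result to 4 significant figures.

Dimensional analysis gives τ_au = (4πε₀)²ℏ³/(m_e e⁴).
E_h = 4.354e-18 J
ℏ/E_h = 2.423e-17 s

2.423e-17 s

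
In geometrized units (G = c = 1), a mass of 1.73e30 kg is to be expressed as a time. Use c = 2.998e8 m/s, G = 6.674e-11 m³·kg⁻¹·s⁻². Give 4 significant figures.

4.285e-6 s

Mass → time via G/c³.
1.73e30 kg × (G/c³) = 4.285e-6 s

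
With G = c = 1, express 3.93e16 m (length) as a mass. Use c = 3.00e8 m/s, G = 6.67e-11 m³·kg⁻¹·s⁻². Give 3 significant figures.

5.30e43 kg

Length → mass via c²/G.
3.93e16 m × (c²/G) = 5.30e43 kg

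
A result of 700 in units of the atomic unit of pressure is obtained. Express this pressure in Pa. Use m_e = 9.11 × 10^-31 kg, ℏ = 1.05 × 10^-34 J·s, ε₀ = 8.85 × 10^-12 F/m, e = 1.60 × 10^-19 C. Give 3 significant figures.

2.11 × 10^16 Pa

One atomic unit of pressure: P_au = E_h/a₀³ = m_e⁴e¹⁰/((4πε₀)⁵ℏ⁸) = 3.01 × 10^13 Pa.
700 × 3.01 × 10^13 Pa = 2.11 × 10^16 Pa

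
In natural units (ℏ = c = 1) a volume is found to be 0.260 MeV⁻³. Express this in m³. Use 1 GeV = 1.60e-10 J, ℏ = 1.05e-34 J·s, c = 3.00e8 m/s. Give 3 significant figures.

Volume is [L]³ = [E]⁻³·(ℏc)³.
1 GeV⁻³ → (ℏc)³ × (1 GeV in J)⁻³ = 7.63e-48 m³.
Convert the energy scale: 0.260 MeV⁻³ = 2.60e8 GeV⁻³.
Result: 2.60e8 × 7.63e-48 = 1.98e-39 m³.

1.98e-39 m³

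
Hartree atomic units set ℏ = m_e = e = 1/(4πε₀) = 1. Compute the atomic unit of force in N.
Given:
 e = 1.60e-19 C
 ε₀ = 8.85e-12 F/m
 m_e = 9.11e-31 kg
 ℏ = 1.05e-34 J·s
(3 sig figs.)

Dimensional analysis gives F_au = E_h/a₀ = m_e²e⁶/((4πε₀)³ℏ⁴).
E_h = 4.38e-18 J
a₀ = 5.26e-11 m
E_h/a₀ = 8.33e-8 N

8.33e-8 N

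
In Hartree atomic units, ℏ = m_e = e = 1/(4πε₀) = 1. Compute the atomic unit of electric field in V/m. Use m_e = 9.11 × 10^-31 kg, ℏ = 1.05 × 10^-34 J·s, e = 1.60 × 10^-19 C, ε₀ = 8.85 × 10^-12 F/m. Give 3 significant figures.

5.20 × 10^11 V/m

Dimensional analysis gives E_au = E_h/(e a₀) = m_e²e⁵/((4πε₀)³ℏ⁴).
E_h = 4.38 × 10^-18 J
a₀ = 5.26 × 10^-11 m
E_h/(e·a₀) = 5.20 × 10^11 V/m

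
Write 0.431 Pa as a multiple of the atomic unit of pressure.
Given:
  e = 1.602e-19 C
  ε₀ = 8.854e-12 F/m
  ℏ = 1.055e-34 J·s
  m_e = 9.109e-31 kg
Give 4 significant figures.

1.471e-14

atomic unit of pressure: P_au = E_h/a₀³ = m_e⁴e¹⁰/((4πε₀)⁵ℏ⁸) = 2.929e13 Pa.
0.431 / 2.929e13 = 1.471e-14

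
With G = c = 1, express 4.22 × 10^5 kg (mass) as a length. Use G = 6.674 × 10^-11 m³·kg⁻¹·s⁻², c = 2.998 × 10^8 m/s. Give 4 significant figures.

3.134 × 10^-22 m

In G = c = 1 units mass has dimensions of length; the conversion factor is G/c².
4.22 × 10^5 kg × (G/c²) = 3.134 × 10^-22 m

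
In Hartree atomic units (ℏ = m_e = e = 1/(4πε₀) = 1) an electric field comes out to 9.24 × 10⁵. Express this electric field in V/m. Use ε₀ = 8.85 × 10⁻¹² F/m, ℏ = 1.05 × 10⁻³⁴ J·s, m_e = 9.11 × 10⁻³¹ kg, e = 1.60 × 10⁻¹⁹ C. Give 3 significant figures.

One atomic unit of electric field: E_au = E_h/(e a₀) = m_e²e⁵/((4πε₀)³ℏ⁴) = 5.20 × 10¹¹ V/m.
9.24 × 10⁵ × 5.20 × 10¹¹ V/m = 4.81 × 10¹⁷ V/m

4.81 × 10¹⁷ V/m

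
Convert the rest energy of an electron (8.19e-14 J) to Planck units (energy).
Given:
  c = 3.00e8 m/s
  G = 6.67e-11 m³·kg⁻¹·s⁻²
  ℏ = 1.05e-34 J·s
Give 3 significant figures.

Planck energy: E_P = √(ℏc⁵/G) = 1.96e9 J.
8.19e-14 / 1.96e9 = 4.19e-23

4.19e-23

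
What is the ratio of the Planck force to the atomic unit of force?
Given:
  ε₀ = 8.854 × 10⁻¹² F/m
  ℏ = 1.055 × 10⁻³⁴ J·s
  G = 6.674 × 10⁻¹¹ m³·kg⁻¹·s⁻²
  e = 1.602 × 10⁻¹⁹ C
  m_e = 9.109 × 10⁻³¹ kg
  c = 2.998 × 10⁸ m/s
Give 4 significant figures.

Planck force: F_P = c⁴/G = 1.210 × 10⁴⁴ N
atomic unit of force: F_au = E_h/a₀ = m_e²e⁶/((4πε₀)³ℏ⁴) = 8.220 × 10⁻⁸ N
ratio = 1.210 × 10⁴⁴ / 8.220 × 10⁻⁸ = 1.473 × 10⁵¹

1.473 × 10⁵¹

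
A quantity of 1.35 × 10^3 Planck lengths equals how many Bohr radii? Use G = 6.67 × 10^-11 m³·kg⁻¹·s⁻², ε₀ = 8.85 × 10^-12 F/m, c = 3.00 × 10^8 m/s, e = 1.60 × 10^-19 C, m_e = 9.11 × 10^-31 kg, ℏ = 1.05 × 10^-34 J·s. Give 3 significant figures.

4.14 × 10^-22

Planck length: ℓ_P = √(ℏG/c³) = 1.61 × 10^-35 m
Bohr radius: a₀ = 4πε₀ℏ²/(m_e e²) = 5.26 × 10^-11 m
1.35 × 10^3 × 1.61 × 10^-35 / 5.26 × 10^-11 = 4.14 × 10^-22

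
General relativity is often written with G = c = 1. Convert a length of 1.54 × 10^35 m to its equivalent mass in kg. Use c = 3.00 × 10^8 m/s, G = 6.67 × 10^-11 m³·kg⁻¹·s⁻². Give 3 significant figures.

2.08 × 10^62 kg

Length → mass via c²/G.
1.54 × 10^35 m × (c²/G) = 2.08 × 10^62 kg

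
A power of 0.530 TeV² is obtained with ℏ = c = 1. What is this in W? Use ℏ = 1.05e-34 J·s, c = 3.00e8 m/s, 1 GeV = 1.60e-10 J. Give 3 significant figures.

Power is [E]/[T] = [E]²/ℏ.
1 GeV² → 1/ℏ × (1 GeV in J)² = 2.44e14 W.
Convert the energy scale: 0.530 TeV² = 5.30e5 GeV².
Result: 5.30e5 × 2.44e14 = 1.29e20 W.

1.29e20 W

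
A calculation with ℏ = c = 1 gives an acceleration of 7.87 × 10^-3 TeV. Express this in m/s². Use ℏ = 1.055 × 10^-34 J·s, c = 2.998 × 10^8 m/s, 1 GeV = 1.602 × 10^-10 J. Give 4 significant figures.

Acceleration is [L]/[T]² = c·[E]/ℏ.
1 GeV → c/ℏ × (1 GeV in J) = 4.552 × 10^32 m/s².
Convert the energy scale: 7.87 × 10^-3 TeV = 7.87 GeV.
Result: 7.87 × 4.552 × 10^32 = 3.583 × 10^33 m/s².

3.583 × 10^33 m/s²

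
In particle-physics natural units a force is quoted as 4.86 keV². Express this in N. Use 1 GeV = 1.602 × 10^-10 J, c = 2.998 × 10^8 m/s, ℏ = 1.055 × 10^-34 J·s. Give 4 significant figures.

Force is [E]/[L] = [E]²/(ℏc); restore (ℏc)⁻¹.
1 GeV² → 1/(ℏc) × (1 GeV in J)² = 8.114 × 10^5 N.
Convert the energy scale: 4.86 keV² = 4.86 × 10^-12 GeV².
Result: 4.86 × 10^-12 × 8.114 × 10^5 = 3.943 × 10^-6 N.

3.943 × 10^-6 N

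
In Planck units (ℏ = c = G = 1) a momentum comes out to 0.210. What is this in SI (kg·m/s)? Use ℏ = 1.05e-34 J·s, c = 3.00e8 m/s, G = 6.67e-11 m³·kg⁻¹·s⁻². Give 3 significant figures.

One Planck momentum: p_P = √(ℏc³/G) = 6.52 kg·m/s.
0.210 × 6.52 kg·m/s = 1.37 kg·m/s

1.37 kg·m/s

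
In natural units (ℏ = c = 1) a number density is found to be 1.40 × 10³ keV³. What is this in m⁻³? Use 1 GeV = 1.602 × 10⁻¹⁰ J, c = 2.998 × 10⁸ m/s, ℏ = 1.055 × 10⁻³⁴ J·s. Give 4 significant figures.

Number density is [L]⁻³ = [E]³/(ℏc)³.
1 GeV³ → 1/(ℏc)³ × (1 GeV in J)³ = 1.299 × 10⁴⁷ m⁻³.
Convert the energy scale: 1.40 × 10³ keV³ = 1.40 × 10⁻¹⁵ GeV³.
Result: 1.40 × 10⁻¹⁵ × 1.299 × 10⁴⁷ = 1.819 × 10³² m⁻³.

1.819 × 10³² m⁻³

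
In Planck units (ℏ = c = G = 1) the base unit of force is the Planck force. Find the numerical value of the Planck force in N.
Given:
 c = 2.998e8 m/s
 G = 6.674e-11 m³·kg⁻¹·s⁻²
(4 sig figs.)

F_P = c⁴/G
  = 8.078e33 / 6.674e-11
  = 1.210e44 N

1.210e44 N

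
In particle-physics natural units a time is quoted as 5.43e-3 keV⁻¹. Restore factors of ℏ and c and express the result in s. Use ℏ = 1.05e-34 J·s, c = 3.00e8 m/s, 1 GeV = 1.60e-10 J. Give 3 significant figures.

A time is [E]⁻¹ in ℏ=c=1; restore one factor of ℏ.
1 GeV⁻¹ → ℏ × (1 GeV in J)⁻¹ = 6.56e-25 s.
Convert the energy scale: 5.43e-3 keV⁻¹ = 5.43e3 GeV⁻¹.
Result: 5.43e3 × 6.56e-25 = 3.56e-21 s.

3.56e-21 s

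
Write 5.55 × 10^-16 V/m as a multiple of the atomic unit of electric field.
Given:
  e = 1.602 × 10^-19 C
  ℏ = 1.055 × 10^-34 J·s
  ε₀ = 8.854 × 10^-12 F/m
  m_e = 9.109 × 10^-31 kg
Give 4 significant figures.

1.082 × 10^-27

atomic unit of electric field: E_au = E_h/(e a₀) = m_e²e⁵/((4πε₀)³ℏ⁴) = 5.131 × 10^11 V/m.
5.55 × 10^-16 / 5.131 × 10^11 = 1.082 × 10^-27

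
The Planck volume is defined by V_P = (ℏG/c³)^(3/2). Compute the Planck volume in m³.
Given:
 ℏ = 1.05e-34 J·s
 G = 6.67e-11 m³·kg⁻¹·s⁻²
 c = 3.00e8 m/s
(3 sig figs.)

V_P = (ℏG/c³)^(3/2)
  = √(1.75e-209)
  = 4.18e-105 m³

4.18e-105 m³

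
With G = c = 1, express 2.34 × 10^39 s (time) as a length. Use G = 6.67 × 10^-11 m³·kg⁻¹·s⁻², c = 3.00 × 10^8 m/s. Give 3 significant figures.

Time → length via c.
2.34 × 10^39 s × (c) = 7.02 × 10^47 m

7.02 × 10^47 m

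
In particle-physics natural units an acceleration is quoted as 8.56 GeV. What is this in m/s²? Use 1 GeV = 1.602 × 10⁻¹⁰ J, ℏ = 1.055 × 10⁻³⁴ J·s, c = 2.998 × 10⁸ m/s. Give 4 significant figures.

3.897 × 10³³ m/s²

Acceleration is [L]/[T]² = c·[E]/ℏ.
1 GeV → c/ℏ × (1 GeV in J) = 4.552 × 10³² m/s².
Result: 8.56 × 4.552 × 10³² = 3.897 × 10³³ m/s².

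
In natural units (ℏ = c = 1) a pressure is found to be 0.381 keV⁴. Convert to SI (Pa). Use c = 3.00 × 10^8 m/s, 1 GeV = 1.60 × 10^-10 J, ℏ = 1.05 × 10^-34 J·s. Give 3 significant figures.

7.99 × 10^12 Pa

Pressure is [E]/[L]³ = [E]⁴/(ℏc)³.
1 GeV⁴ → 1/(ℏc)³ × (1 GeV in J)⁴ = 2.10 × 10^37 Pa.
Convert the energy scale: 0.381 keV⁴ = 3.81 × 10^-25 GeV⁴.
Result: 3.81 × 10^-25 × 2.10 × 10^37 = 7.99 × 10^12 Pa.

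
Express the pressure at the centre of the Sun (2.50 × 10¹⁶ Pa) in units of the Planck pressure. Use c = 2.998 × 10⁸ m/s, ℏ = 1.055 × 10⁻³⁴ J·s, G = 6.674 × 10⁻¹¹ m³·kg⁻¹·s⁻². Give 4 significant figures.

5.397 × 10⁻⁹⁸

Planck pressure: p_P = c⁷/(ℏG²) = 4.632 × 10¹¹³ Pa.
2.50 × 10¹⁶ / 4.632 × 10¹¹³ = 5.397 × 10⁻⁹⁸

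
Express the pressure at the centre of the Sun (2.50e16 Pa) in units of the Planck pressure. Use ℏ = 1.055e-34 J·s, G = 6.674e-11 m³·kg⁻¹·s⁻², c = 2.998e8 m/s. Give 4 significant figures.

5.397e-98

Planck pressure: p_P = c⁷/(ℏG²) = 4.632e113 Pa.
2.50e16 / 4.632e113 = 5.397e-98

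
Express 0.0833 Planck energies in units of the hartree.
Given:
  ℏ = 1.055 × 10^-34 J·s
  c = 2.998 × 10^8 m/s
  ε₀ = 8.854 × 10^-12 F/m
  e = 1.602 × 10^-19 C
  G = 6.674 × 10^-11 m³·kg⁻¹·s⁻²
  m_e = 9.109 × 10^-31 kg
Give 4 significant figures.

Planck energy: E_P = √(ℏc⁵/G) = 1.957 × 10^9 J
hartree: E_h = m_e e⁴/(4πε₀ℏ)² = 4.354 × 10^-18 J
0.0833 × 1.957 × 10^9 / 4.354 × 10^-18 = 3.743 × 10^25

3.743 × 10^25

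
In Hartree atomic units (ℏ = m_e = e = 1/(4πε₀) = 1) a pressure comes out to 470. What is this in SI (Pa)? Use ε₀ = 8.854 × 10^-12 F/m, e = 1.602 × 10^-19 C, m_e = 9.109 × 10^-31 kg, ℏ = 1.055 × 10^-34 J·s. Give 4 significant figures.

One atomic unit of pressure: P_au = E_h/a₀³ = m_e⁴e¹⁰/((4πε₀)⁵ℏ⁸) = 2.929 × 10^13 Pa.
470 × 2.929 × 10^13 Pa = 1.377 × 10^16 Pa

1.377 × 10^16 Pa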